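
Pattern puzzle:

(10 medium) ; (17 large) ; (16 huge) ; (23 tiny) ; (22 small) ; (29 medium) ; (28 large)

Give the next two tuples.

(35 huge), (34 tiny)

First part: alternating steps +7, −1, +7, −1, …, so 10, 17, 16, 23, 22, 29, 28 → 35 → 34.
Size goes medium, large, huge, tiny, small, medium, large → huge → tiny (repeats medium → large → huge → tiny → small).
Putting the parts together: (35 huge) and then (34 tiny).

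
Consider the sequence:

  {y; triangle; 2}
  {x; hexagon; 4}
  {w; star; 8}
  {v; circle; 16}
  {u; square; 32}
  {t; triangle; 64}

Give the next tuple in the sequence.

Letter — letters move back 1 place in the alphabet: y, x, w, v, u, t → s.
Shape — repeats triangle → hexagon → star → circle → square: triangle, hexagon, star, circle, square, triangle → hexagon.
For the third value, ×2 each step: 2, 4, 8, 16, 32, 64 → 128.
Combining the parts gives {s; hexagon; 128}.

{s; hexagon; 128}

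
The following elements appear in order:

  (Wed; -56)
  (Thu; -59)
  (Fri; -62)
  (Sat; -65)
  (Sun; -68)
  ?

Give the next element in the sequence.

For the day, runs through the weekdays Mon→Sun: Wed, Thu, Fri, Sat, Sun → Mon.
Second value goes -56, -59, -62, -65, -68 → -71 (−3 each step).
So the next element is (Mon; -71).

(Mon; -71)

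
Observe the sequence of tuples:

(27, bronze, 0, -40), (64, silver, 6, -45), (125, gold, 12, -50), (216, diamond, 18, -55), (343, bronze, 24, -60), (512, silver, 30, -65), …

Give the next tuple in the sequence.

First value: perfect cubes: 3³, 4³, 5³, …; 27, 64, 125, 216, 343, 512 → 729.
Rank goes bronze, silver, gold, diamond, bronze, silver → gold (repeats bronze → silver → gold → diamond).
Third value — +6 each step: 0, 6, 12, 18, 24, 30 → 36.
Fourth value: −5 each step, so -40, -45, -50, -55, -60, -65 → -70.
So the next tuple is (729, gold, 36, -70).

(729, gold, 36, -70)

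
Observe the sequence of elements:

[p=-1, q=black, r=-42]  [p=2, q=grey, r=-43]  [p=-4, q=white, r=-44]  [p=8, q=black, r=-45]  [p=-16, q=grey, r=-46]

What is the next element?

P: -1, 2, -4, 8, -16 → 32 (×(-2) each step).
Q: repeats black → grey → white; black, grey, white, black, grey → white.
R: −1 each step; -42, -43, -44, -45, -46 → -47.
So the next element is [p=32, q=white, r=-47].

[p=32, q=white, r=-47]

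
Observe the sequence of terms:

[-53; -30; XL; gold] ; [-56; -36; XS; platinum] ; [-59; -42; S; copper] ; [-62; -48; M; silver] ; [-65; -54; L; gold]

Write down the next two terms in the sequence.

First component: -53, -56, -59, -62, -65 → -68 → -71 (−3 each step).
Second component: -30, -36, -42, -48, -54 → -60 → -66 (−6 each step).
Size — runs through clothing sizes XS→XL: XL, XS, S, M, L → XL → XS.
Metal: gold, platinum, copper, silver, gold → platinum → copper (repeats gold → platinum → copper → silver).
Putting the parts together: [-68; -60; XL; platinum] and then [-71; -66; XS; copper].

[-68; -60; XL; platinum], [-71; -66; XS; copper]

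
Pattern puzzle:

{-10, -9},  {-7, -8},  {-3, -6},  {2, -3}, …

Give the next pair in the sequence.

{8, 1}

First value goes -10, -7, -3, 2 → 8 (differences are 3, 4, 5, … (increasing by 1 each time)).
For the second value, differences are 1, 2, 3, … (increasing by 1 each time): -9, -8, -6, -3 → 1.
Putting it together: {8, 1}.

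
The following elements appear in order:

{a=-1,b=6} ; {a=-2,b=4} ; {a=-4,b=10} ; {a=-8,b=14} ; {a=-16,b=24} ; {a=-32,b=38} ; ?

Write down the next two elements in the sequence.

{a=-64,b=62}, {a=-128,b=100}

A: ×2 each step; -1, -2, -4, -8, -16, -32 → -64 → -128.
B: 6, 4, 10, 14, 24, 38 → 62 → 100 (each term is the sum of the two before it).
So the next two elements are {a=-64,b=62} and {a=-128,b=100}.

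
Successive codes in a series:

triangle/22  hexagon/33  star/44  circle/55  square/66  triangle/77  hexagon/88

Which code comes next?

star/99

Shape: triangle, hexagon, star, circle, square, triangle, hexagon → star (repeats triangle → hexagon → star → circle → square).
Second component — +11 each step: 22, 33, 44, 55, 66, 77, 88 → 99.
So the next code is star/99.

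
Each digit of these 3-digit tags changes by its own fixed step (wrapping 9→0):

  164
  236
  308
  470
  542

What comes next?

614

First digit — +1 each step, mod 10: 1, 2, 3, 4, 5 → 6.
Second digit: −3 each step, mod 10; 6, 3, 0, 7, 4 → 1.
Third digit: 4, 6, 8, 0, 2 → 4 (+2 each step, mod 10).
Putting it together: 614.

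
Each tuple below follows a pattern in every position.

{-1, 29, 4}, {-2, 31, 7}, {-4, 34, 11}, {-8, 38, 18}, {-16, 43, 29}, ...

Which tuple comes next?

{-32, 49, 47}

First slot goes -1, -2, -4, -8, -16 → -32 (×2 each step).
Second slot: 29, 31, 34, 38, 43 → 49 (differences are 2, 3, 4, … (increasing by 1 each time)).
Third slot — each term is the sum of the two before it: 4, 7, 11, 18, 29 → 47.
So the next tuple is {-32, 49, 47}.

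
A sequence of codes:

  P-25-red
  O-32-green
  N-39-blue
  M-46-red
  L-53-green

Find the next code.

K-60-blue

Letter: P, O, N, M, L → K (letters move back 1 place in the alphabet).
Second component — +7 each step: 25, 32, 39, 46, 53 → 60.
Colour: red, green, blue, red, green → blue (repeats red → green → blue).
Combining the parts gives K-60-blue.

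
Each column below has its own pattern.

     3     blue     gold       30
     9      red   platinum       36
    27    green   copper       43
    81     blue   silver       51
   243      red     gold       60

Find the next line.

First component — ×3 each step: 3, 9, 27, 81, 243 → 729.
Colour: blue, red, green, blue, red → green (repeats blue → red → green).
Metal goes gold, platinum, copper, silver, gold → platinum (repeats gold → platinum → copper → silver).
Fourth component — differences are 6, 7, 8, … (increasing by 1 each time): 30, 36, 43, 51, 60 → 70.
Putting it together: 729  green  platinum  70.

729  green  platinum  70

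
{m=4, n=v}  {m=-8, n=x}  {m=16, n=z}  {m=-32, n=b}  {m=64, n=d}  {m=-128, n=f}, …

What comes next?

For the m, ×(-2) each step: 4, -8, 16, -32, 64, -128 → 256.
N: letters move forward 2 places in the alphabet, wrapping Z→A; v, x, z, b, d, f → h.
Combining the parts gives {m=256, n=h}.

{m=256, n=h}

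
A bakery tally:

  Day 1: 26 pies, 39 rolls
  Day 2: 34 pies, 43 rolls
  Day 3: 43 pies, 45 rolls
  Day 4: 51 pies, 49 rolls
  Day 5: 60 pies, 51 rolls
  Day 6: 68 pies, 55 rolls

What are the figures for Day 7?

Pies: alternating steps +8, +9, +8, +9, …; 26, 34, 43, 51, 60, 68 → 77.
For the rolls, alternating steps +4, +2, +4, +2, …: 39, 43, 45, 49, 51, 55 → 57.
Combining the parts gives 77 pies, 57 rolls.

77 pies, 57 rolls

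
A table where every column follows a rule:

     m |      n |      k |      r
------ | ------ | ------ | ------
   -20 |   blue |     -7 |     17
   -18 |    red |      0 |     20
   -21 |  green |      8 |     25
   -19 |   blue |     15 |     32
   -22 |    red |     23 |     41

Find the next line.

Column m: alternating steps +2, −3, +2, −3, …; -20, -18, -21, -19, -22 → -20.
Column n goes blue, red, green, blue, red → green (repeats blue → red → green).
Column k: -7, 0, 8, 15, 23 → 30 (alternating steps +7, +8, +7, +8, …).
Column r: differences are 3, 5, 7, … (increasing by 2 each time), so 17, 20, 25, 32, 41 → 52.
Putting it together: -20  green  30  52.

-20  green  30  52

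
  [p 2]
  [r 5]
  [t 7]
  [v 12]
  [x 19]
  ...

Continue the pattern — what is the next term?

Letter: letters move forward 2 places in the alphabet; p, r, t, v, x → z.
Second component: each term is the sum of the two before it, so 2, 5, 7, 12, 19 → 31.
So the next term is [z 31].

[z 31]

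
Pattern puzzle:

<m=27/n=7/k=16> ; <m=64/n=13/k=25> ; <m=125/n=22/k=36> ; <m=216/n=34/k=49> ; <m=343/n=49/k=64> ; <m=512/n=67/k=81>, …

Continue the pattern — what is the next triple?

M: perfect cubes: 3³, 4³, 5³, …, so 27, 64, 125, 216, 343, 512 → 729.
N: differences are 6, 9, 12, … (increasing by 3 each time); 7, 13, 22, 34, 49, 67 → 88.
K — perfect squares: 4², 5², 6², …: 16, 25, 36, 49, 64, 81 → 100.
So the next triple is <m=729/n=88/k=100>.

<m=729/n=88/k=100>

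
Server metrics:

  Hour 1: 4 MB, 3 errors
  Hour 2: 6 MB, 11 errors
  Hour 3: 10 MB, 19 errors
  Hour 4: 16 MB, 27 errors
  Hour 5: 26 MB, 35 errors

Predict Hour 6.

MB: each term is the sum of the two before it; 4, 6, 10, 16, 26 → 42.
Errors: 3, 11, 19, 27, 35 → 43 (+8 each step).
Putting it together: 42 MB, 43 errors.

42 MB, 43 errors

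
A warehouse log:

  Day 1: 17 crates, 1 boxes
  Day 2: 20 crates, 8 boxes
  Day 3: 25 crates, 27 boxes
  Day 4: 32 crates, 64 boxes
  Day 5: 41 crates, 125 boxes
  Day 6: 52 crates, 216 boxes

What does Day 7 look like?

65 crates, 343 boxes

Crates: 17, 20, 25, 32, 41, 52 → 65 (differences are 3, 5, 7, … (increasing by 2 each time)).
Boxes: perfect cubes: 1³, 2³, 3³, …; 1, 8, 27, 64, 125, 216 → 343.
Combining the parts gives 65 crates, 343 boxes.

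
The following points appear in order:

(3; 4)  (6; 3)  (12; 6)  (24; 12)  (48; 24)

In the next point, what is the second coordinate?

48

For the first coordinate, ×2 each step: 3, 6, 12, 24, 48 → 96.
For the second coordinate, always the previous value of the first coordinate: 4, 3, 6, 12, 24 → 48.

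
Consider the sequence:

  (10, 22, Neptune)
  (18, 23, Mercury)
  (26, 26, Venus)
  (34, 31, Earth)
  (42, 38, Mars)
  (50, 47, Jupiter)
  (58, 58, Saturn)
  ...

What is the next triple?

First slot: +8 each step, so 10, 18, 26, 34, 42, 50, 58 → 66.
Second slot — differences are 1, 3, 5, … (increasing by 2 each time): 22, 23, 26, 31, 38, 47, 58 → 71.
Planet: Neptune, Mercury, Venus, Earth, Mars, Jupiter, Saturn → Uranus (runs through the planets Mercury→Neptune).
Combining the parts gives (66, 71, Uranus).

(66, 71, Uranus)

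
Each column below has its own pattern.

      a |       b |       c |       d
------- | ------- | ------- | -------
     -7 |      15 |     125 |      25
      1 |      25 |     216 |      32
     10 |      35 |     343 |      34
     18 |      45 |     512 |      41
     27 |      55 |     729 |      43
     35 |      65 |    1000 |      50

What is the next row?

For the column a, alternating steps +8, +9, +8, +9, …: -7, 1, 10, 18, 27, 35 → 44.
Column b: +10 each step, so 15, 25, 35, 45, 55, 65 → 75.
Column c goes 125, 216, 343, 512, 729, 1000 → 1331 (perfect cubes: 5³, 6³, 7³, …).
Column d goes 25, 32, 34, 41, 43, 50 → 52 (alternating steps +7, +2, +7, +2, …).
Putting it together: 44  75  1331  52.

44  75  1331  52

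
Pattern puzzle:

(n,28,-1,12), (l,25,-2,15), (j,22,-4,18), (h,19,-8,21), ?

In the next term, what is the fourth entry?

Letter: letters move back 2 places in the alphabet, so n, l, j, h → f.
Second entry: 28, 25, 22, 19 → 16 (−3 each step).
Third entry: -1, -2, -4, -8 → -16 (×2 each step).
Fourth entry: together with the second entry always sums to 40; 12, 15, 18, 21 → 24.

24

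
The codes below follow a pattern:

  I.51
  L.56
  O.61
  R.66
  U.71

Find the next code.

Letter: letters move forward 3 places in the alphabet, so I, L, O, R, U → X.
Second component: 51, 56, 61, 66, 71 → 76 (+5 each step).
So the next code is X.76.

X.76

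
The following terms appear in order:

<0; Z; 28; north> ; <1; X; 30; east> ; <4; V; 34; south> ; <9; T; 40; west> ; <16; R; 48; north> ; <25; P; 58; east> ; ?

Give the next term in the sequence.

First part: differences are 1, 3, 5, … (increasing by 2 each time), so 0, 1, 4, 9, 16, 25 → 36.
Letter — letters move back 2 places in the alphabet: Z, X, V, T, R, P → N.
For the third part, differences are 2, 4, 6, … (increasing by 2 each time): 28, 30, 34, 40, 48, 58 → 70.
Direction: north, east, south, west, north, east → south (repeats north → east → south → west).
So the next term is <36; N; 70; south>.

<36; N; 70; south>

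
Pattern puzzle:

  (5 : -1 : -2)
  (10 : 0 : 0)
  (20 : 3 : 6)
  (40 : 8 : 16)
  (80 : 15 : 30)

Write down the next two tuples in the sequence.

First coordinate: ×2 each step, so 5, 10, 20, 40, 80 → 160 → 320.
Second coordinate: differences are 1, 3, 5, … (increasing by 2 each time), so -1, 0, 3, 8, 15 → 24 → 35.
Third coordinate: -2, 0, 6, 16, 30 → 48 → 70 (always 2 × the second coordinate).
So the next two tuples are (160 : 24 : 48) and (320 : 35 : 70).

(160 : 24 : 48), (320 : 35 : 70)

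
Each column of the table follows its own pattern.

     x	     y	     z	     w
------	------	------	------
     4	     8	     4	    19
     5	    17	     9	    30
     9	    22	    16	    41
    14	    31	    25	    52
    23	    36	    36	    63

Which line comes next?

Column x: each term is the sum of the two before it, so 4, 5, 9, 14, 23 → 37.
Column y: alternating steps +9, +5, +9, +5, …, so 8, 17, 22, 31, 36 → 45.
Column z: perfect squares: 2², 3², 4², …, so 4, 9, 16, 25, 36 → 49.
For the column w, +11 each step: 19, 30, 41, 52, 63 → 74.
Putting it together: 37  45  49  74.

37  45  49  74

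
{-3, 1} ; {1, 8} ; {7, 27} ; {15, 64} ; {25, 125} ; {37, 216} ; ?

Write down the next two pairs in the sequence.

{51, 343}, {67, 512}

For the first slot, differences are 4, 6, 8, … (increasing by 2 each time): -3, 1, 7, 15, 25, 37 → 51 → 67.
For the second slot, perfect cubes: 1³, 2³, 3³, …: 1, 8, 27, 64, 125, 216 → 343 → 512.
Putting the parts together: {51, 343} and then {67, 512}.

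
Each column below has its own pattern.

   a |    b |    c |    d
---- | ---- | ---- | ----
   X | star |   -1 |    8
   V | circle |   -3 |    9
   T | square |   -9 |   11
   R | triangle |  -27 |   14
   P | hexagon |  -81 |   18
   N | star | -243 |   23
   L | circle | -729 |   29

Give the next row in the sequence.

Column a: letters move back 2 places in the alphabet; X, V, T, R, P, N, L → J.
Column b: repeats star → circle → square → triangle → hexagon, so star, circle, square, triangle, hexagon, star, circle → square.
Column c — ×3 each step: -1, -3, -9, -27, -81, -243, -729 → -2187.
Column d goes 8, 9, 11, 14, 18, 23, 29 → 36 (differences are 1, 2, 3, … (increasing by 1 each time)).
So the next row is J  square  -2187  36.

J  square  -2187  36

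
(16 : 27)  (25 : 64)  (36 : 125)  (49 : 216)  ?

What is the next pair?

First component goes 16, 25, 36, 49 → 64 (perfect squares: 4², 5², 6², …).
For the second component, perfect cubes: 3³, 4³, 5³, …: 27, 64, 125, 216 → 343.
So the next pair is (64 : 343).

(64 : 343)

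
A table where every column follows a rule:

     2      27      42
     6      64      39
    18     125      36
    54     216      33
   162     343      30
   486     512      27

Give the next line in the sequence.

1458  729  24

First component goes 2, 6, 18, 54, 162, 486 → 1458 (×3 each step).
Second component: perfect cubes: 3³, 4³, 5³, …, so 27, 64, 125, 216, 343, 512 → 729.
Third component goes 42, 39, 36, 33, 30, 27 → 24 (−3 each step).
Putting it together: 1458  729  24.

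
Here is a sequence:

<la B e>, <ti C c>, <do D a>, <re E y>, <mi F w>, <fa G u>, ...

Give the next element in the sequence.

Note: la, ti, do, re, mi, fa → sol (runs through the solfège scale do→ti).
First letter: B, C, D, E, F, G → H (letters move forward 1 place in the alphabet).
Second letter: letters move back 2 places in the alphabet, wrapping A→Z; e, c, a, y, w, u → s.
So the next element is <sol H s>.

<sol H s>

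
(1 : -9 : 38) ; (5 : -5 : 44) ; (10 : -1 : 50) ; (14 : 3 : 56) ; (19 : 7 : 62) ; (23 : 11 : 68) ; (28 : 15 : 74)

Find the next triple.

First value: alternating steps +4, +5, +4, +5, …, so 1, 5, 10, 14, 19, 23, 28 → 32.
Second value: +4 each step, so -9, -5, -1, 3, 7, 11, 15 → 19.
Third value — +6 each step: 38, 44, 50, 56, 62, 68, 74 → 80.
Putting it together: (32 : 19 : 80).

(32 : 19 : 80)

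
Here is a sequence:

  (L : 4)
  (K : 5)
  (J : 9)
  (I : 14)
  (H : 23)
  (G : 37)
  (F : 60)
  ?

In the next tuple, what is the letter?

E

Letter: L, K, J, I, H, G, F → E (letters move back 1 place in the alphabet).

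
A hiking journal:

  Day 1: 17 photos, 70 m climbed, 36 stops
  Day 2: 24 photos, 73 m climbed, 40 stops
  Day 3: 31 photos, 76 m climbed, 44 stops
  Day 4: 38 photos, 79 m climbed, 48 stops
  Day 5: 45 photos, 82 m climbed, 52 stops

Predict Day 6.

52 photos, 85 m climbed, 56 stops

For the photos, +7 each step: 17, 24, 31, 38, 45 → 52.
M climbed: 70, 73, 76, 79, 82 → 85 (+3 each step).
Stops goes 36, 40, 44, 48, 52 → 56 (+4 each step).
So the next line is 52 photos, 85 m climbed, 56 stops.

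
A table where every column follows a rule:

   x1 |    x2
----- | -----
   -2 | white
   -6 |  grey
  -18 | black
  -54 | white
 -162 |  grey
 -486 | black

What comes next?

-1458  white

For the column x1, ×3 each step: -2, -6, -18, -54, -162, -486 → -1458.
Column x2: white, grey, black, white, grey, black → white (repeats white → grey → black).
Putting it together: -1458  white.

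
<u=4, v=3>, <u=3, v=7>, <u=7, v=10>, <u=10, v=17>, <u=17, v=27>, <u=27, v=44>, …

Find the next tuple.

<u=44, v=71>

U: 4, 3, 7, 10, 17, 27 → 44 (each term is the sum of the two before it).
V: each term is the sum of the two before it, so 3, 7, 10, 17, 27, 44 → 71.
Combining the parts gives <u=44, v=71>.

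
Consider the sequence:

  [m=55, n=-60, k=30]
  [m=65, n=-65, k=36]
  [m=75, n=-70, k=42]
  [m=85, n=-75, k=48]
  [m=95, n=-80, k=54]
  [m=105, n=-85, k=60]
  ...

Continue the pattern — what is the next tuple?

[m=115, n=-90, k=66]

M: +10 each step; 55, 65, 75, 85, 95, 105 → 115.
N — −5 each step: -60, -65, -70, -75, -80, -85 → -90.
K: +6 each step, so 30, 36, 42, 48, 54, 60 → 66.
Combining the parts gives [m=115, n=-90, k=66].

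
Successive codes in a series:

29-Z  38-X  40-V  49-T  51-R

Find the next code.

First component goes 29, 38, 40, 49, 51 → 60 (alternating steps +9, +2, +9, +2, …).
Letter: letters move back 2 places in the alphabet, so Z, X, V, T, R → P.
Putting it together: 60-P.

60-P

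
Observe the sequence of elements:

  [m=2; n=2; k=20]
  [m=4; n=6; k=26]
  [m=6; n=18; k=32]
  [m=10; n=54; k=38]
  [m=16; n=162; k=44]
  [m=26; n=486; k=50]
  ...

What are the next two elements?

M — each term is the sum of the two before it: 2, 4, 6, 10, 16, 26 → 42 → 68.
N: 2, 6, 18, 54, 162, 486 → 1458 → 4374 (×3 each step).
K: +6 each step, so 20, 26, 32, 38, 44, 50 → 56 → 62.
So the next two elements are [m=42; n=1458; k=56] and [m=68; n=4374; k=62].

[m=42; n=1458; k=56], [m=68; n=4374; k=62]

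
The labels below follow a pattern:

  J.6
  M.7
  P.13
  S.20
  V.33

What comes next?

Y.53

Letter: letters move forward 3 places in the alphabet; J, M, P, S, V → Y.
Second component — each term is the sum of the two before it: 6, 7, 13, 20, 33 → 53.
Combining the parts gives Y.53.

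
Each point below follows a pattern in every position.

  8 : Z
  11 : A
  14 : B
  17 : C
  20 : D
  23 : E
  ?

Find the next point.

26 : F

First part — +3 each step: 8, 11, 14, 17, 20, 23 → 26.
Letter: Z, A, B, C, D, E → F (letters move forward 1 place in the alphabet, wrapping Z→A).
Putting it together: 26 : F.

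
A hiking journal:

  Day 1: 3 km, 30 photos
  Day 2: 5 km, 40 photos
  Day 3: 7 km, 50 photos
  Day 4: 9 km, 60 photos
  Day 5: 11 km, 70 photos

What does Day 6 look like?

13 km, 80 photos

For the km, +2 each step: 3, 5, 7, 9, 11 → 13.
Photos — +10 each step: 30, 40, 50, 60, 70 → 80.
So the next row is 13 km, 80 photos.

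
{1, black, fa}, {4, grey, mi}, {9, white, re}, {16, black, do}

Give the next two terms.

First entry: perfect squares: 1², 2², 3², …; 1, 4, 9, 16 → 25 → 36.
Shade: repeats black → grey → white, so black, grey, white, black → grey → white.
Note: runs backward through the solfège scale do→ti; fa, mi, re, do → ti → la.
So the next two terms are {25, grey, ti} and {36, white, la}.

{25, grey, ti}, {36, white, la}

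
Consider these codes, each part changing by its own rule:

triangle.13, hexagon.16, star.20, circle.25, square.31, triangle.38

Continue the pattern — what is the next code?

hexagon.46

Shape: repeats triangle → hexagon → star → circle → square, so triangle, hexagon, star, circle, square, triangle → hexagon.
Second component goes 13, 16, 20, 25, 31, 38 → 46 (differences are 3, 4, 5, … (increasing by 1 each time)).
Putting it together: hexagon.46.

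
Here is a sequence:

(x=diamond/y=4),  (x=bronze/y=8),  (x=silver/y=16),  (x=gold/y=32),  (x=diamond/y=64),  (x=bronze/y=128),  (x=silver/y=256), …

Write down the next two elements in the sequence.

X: repeats diamond → bronze → silver → gold, so diamond, bronze, silver, gold, diamond, bronze, silver → gold → diamond.
Y: ×2 each step; 4, 8, 16, 32, 64, 128, 256 → 512 → 1024.
So the next two elements are (x=gold/y=512) and (x=diamond/y=1024).

(x=gold/y=512), (x=diamond/y=1024)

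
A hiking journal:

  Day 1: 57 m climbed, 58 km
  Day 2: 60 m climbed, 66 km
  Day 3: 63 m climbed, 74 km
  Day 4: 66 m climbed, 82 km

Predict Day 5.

69 m climbed, 90 km

M climbed goes 57, 60, 63, 66 → 69 (+3 each step).
Km: +8 each step, so 58, 66, 74, 82 → 90.
So the next line is 69 m climbed, 90 km.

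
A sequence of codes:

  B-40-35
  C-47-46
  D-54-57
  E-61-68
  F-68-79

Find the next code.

G-75-90

For the letter, letters move forward 1 place in the alphabet: B, C, D, E, F → G.
Second component — +7 each step: 40, 47, 54, 61, 68 → 75.
Third component: +11 each step, so 35, 46, 57, 68, 79 → 90.
So the next code is G-75-90.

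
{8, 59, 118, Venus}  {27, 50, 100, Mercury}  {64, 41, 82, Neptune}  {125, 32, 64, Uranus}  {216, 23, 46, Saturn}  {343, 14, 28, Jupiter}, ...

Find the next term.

First entry: 8, 27, 64, 125, 216, 343 → 512 (perfect cubes: 2³, 3³, 4³, …).
Second entry: 59, 50, 41, 32, 23, 14 → 5 (−9 each step).
Third entry: always 2 × the second entry, so 118, 100, 82, 64, 46, 28 → 10.
Planet goes Venus, Mercury, Neptune, Uranus, Saturn, Jupiter → Mars (runs backward through the planets Mercury→Neptune).
So the next term is {512, 5, 10, Mars}.

{512, 5, 10, Mars}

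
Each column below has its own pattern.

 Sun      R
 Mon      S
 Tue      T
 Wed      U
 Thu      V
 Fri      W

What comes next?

Sat  X

Day — runs through the weekdays Mon→Sun: Sun, Mon, Tue, Wed, Thu, Fri → Sat.
Letter: letters move forward 1 place in the alphabet; R, S, T, U, V, W → X.
Combining the parts gives Sat  X.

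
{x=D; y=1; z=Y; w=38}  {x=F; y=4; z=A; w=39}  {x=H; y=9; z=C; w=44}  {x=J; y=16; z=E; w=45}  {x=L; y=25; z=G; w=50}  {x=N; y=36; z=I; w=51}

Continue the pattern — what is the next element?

{x=P; y=49; z=K; w=56}

X goes D, F, H, J, L, N → P (letters move forward 2 places in the alphabet).
Y: perfect squares: 1², 2², 3², …; 1, 4, 9, 16, 25, 36 → 49.
For the z, letters move forward 2 places in the alphabet, wrapping Z→A: Y, A, C, E, G, I → K.
W — alternating steps +1, +5, +1, +5, …: 38, 39, 44, 45, 50, 51 → 56.
Combining the parts gives {x=P; y=49; z=K; w=56}.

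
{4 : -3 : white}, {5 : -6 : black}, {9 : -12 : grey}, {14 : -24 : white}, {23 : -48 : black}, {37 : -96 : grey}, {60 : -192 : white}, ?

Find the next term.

{97 : -384 : black}

First coordinate: each term is the sum of the two before it; 4, 5, 9, 14, 23, 37, 60 → 97.
Second coordinate goes -3, -6, -12, -24, -48, -96, -192 → -384 (×2 each step).
Shade: repeats white → black → grey, so white, black, grey, white, black, grey, white → black.
Putting it together: {97 : -384 : black}.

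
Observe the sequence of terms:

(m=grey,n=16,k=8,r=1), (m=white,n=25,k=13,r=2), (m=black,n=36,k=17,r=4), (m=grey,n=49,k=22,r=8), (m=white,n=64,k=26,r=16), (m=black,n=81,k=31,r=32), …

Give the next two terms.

M: repeats grey → white → black; grey, white, black, grey, white, black → grey → white.
For the n, perfect squares: 4², 5², 6², …: 16, 25, 36, 49, 64, 81 → 100 → 121.
For the k, alternating steps +5, +4, +5, +4, …: 8, 13, 17, 22, 26, 31 → 35 → 40.
R: ×2 each step, so 1, 2, 4, 8, 16, 32 → 64 → 128.
Putting the parts together: (m=grey,n=100,k=35,r=64) and then (m=white,n=121,k=40,r=128).

(m=grey,n=100,k=35,r=64), (m=white,n=121,k=40,r=128)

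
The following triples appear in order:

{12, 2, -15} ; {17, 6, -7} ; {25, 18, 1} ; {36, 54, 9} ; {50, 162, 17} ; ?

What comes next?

First coordinate: differences are 5, 8, 11, … (increasing by 3 each time); 12, 17, 25, 36, 50 → 67.
For the second coordinate, ×3 each step: 2, 6, 18, 54, 162 → 486.
Third coordinate goes -15, -7, 1, 9, 17 → 25 (+8 each step).
Putting it together: {67, 486, 25}.

{67, 486, 25}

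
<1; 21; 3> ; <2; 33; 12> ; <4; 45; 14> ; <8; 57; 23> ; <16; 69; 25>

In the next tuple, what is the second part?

For the second part, +12 each step: 21, 33, 45, 57, 69 → 81.

81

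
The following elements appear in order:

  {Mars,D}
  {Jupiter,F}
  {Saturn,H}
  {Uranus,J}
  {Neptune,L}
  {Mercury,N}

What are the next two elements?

{Venus,P}, {Earth,R}

For the planet, runs through the planets Mercury→Neptune: Mars, Jupiter, Saturn, Uranus, Neptune, Mercury → Venus → Earth.
Letter: letters move forward 2 places in the alphabet; D, F, H, J, L, N → P → R.
Putting the parts together: {Venus,P} and then {Earth,R}.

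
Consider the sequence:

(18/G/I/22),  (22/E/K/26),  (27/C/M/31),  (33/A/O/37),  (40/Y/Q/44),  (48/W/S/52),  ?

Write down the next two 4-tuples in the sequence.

(57/U/U/61), (67/S/W/71)

First entry goes 18, 22, 27, 33, 40, 48 → 57 → 67 (differences are 4, 5, 6, … (increasing by 1 each time)).
First letter: letters move back 2 places in the alphabet, wrapping A→Z; G, E, C, A, Y, W → U → S.
Second letter — letters move forward 2 places in the alphabet: I, K, M, O, Q, S → U → W.
For the fourth entry, always 4 more than the first entry: 22, 26, 31, 37, 44, 52 → 61 → 71.
So the next two 4-tuples are (57/U/U/61) and (67/S/W/71).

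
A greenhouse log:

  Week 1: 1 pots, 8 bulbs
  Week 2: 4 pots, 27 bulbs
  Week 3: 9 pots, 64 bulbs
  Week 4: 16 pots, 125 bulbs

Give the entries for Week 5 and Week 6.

25 pots, 216 bulbs; 36 pots, 343 bulbs

Pots: perfect squares: 1², 2², 3², …, so 1, 4, 9, 16 → 25 → 36.
Bulbs: perfect cubes: 2³, 3³, 4³, …; 8, 27, 64, 125 → 216 → 343.
So the next two rows are 25 pots, 216 bulbs and 36 pots, 343 bulbs.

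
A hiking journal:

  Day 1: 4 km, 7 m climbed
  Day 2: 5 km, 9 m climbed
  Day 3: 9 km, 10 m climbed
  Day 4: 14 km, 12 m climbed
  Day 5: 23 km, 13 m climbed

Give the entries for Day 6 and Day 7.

37 km, 15 m climbed; 60 km, 16 m climbed

Km: each term is the sum of the two before it, so 4, 5, 9, 14, 23 → 37 → 60.
M climbed — alternating steps +2, +1, +2, +1, …: 7, 9, 10, 12, 13 → 15 → 16.
Putting the parts together: 37 km, 15 m climbed and then 60 km, 16 m climbed.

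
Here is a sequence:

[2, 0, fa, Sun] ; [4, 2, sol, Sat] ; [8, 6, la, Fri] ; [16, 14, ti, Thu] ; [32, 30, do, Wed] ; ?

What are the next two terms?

[64, 62, re, Tue], [128, 126, mi, Mon]

For the first slot, ×2 each step: 2, 4, 8, 16, 32 → 64 → 128.
Second slot — always 2 less than the first slot: 0, 2, 6, 14, 30 → 62 → 126.
For the note, runs through the solfège scale do→ti: fa, sol, la, ti, do → re → mi.
For the day, runs backward through the weekdays Mon→Sun: Sun, Sat, Fri, Thu, Wed → Tue → Mon.
So the next two terms are [64, 62, re, Tue] and [128, 126, mi, Mon].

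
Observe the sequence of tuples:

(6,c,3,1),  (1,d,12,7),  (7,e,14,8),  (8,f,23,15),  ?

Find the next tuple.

First part: each term is the sum of the two before it, so 6, 1, 7, 8 → 15.
Letter goes c, d, e, f → g (letters move forward 1 place in the alphabet).
Third part: alternating steps +9, +2, +9, +2, …, so 3, 12, 14, 23 → 25.
Fourth part: each term is the sum of the two before it, so 1, 7, 8, 15 → 23.
Combining the parts gives (15,g,25,23).

(15,g,25,23)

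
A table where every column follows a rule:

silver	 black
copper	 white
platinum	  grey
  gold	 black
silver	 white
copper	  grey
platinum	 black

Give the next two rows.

For the metal, repeats silver → copper → platinum → gold: silver, copper, platinum, gold, silver, copper, platinum → gold → silver.
Shade: black, white, grey, black, white, grey, black → white → grey (repeats black → white → grey).
So the next two rows are gold  white and silver  grey.

gold  white; silver  grey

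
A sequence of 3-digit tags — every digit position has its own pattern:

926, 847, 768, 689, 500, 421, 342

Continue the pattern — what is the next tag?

First digit: 9, 8, 7, 6, 5, 4, 3 → 2 (−1 each step, mod 10).
Second digit: +2 each step, mod 10; 2, 4, 6, 8, 0, 2, 4 → 6.
Third digit: 6, 7, 8, 9, 0, 1, 2 → 3 (+1 each step, mod 10).
Putting it together: 263.

263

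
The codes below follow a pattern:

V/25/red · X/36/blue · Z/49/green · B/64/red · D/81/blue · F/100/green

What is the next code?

For the letter, letters move forward 2 places in the alphabet, wrapping Z→A: V, X, Z, B, D, F → H.
Second component: 25, 36, 49, 64, 81, 100 → 121 (perfect squares: 5², 6², 7², …).
Colour: repeats red → blue → green, so red, blue, green, red, blue, green → red.
Combining the parts gives H/121/red.

H/121/red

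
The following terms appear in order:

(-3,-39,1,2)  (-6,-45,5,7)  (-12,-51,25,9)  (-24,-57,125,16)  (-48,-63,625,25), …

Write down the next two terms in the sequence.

First part goes -3, -6, -12, -24, -48 → -96 → -192 (×2 each step).
Second part — −6 each step: -39, -45, -51, -57, -63 → -69 → -75.
For the third part, ×5 each step: 1, 5, 25, 125, 625 → 3125 → 15625.
Fourth part: each term is the sum of the two before it, so 2, 7, 9, 16, 25 → 41 → 66.
Putting the parts together: (-96,-69,3125,41) and then (-192,-75,15625,66).

(-96,-69,3125,41), (-192,-75,15625,66)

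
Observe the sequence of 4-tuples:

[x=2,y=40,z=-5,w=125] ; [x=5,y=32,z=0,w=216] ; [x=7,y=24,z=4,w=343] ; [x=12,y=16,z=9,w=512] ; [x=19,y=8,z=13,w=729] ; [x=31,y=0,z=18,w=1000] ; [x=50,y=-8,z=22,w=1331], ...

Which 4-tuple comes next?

[x=81,y=-16,z=27,w=1728]

X: each term is the sum of the two before it; 2, 5, 7, 12, 19, 31, 50 → 81.
Y: 40, 32, 24, 16, 8, 0, -8 → -16 (−8 each step).
Z: alternating steps +5, +4, +5, +4, …; -5, 0, 4, 9, 13, 18, 22 → 27.
W: 125, 216, 343, 512, 729, 1000, 1331 → 1728 (perfect cubes: 5³, 6³, 7³, …).
Combining the parts gives [x=81,y=-16,z=27,w=1728].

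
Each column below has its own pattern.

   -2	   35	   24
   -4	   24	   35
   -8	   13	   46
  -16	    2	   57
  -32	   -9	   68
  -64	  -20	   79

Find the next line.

-128  -31  90

First component: -2, -4, -8, -16, -32, -64 → -128 (×2 each step).
For the second component, −11 each step: 35, 24, 13, 2, -9, -20 → -31.
Third component: together with the second component always sums to 59; 24, 35, 46, 57, 68, 79 → 90.
So the next line is -128  -31  90.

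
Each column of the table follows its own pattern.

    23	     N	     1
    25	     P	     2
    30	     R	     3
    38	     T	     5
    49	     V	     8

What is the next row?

First component: differences are 2, 5, 8, … (increasing by 3 each time); 23, 25, 30, 38, 49 → 63.
Letter — letters move forward 2 places in the alphabet: N, P, R, T, V → X.
Third component — each term is the sum of the two before it: 1, 2, 3, 5, 8 → 13.
Combining the parts gives 63  X  13.

63  X  13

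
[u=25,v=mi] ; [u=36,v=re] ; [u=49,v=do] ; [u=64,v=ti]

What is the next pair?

U — perfect squares: 5², 6², 7², …: 25, 36, 49, 64 → 81.
For the v, runs backward through the solfège scale do→ti: mi, re, do, ti → la.
So the next pair is [u=81,v=la].

[u=81,v=la]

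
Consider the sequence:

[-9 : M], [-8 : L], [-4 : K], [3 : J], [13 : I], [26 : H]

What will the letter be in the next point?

G

Letter: letters move back 1 place in the alphabet; M, L, K, J, I, H → G.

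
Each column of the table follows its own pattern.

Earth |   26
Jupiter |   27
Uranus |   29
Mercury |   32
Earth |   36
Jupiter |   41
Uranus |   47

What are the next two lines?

Planet: repeats Earth → Jupiter → Uranus → Mercury; Earth, Jupiter, Uranus, Mercury, Earth, Jupiter, Uranus → Mercury → Earth.
Second component: differences are 1, 2, 3, … (increasing by 1 each time); 26, 27, 29, 32, 36, 41, 47 → 54 → 62.
Putting the parts together: Mercury  54 and then Earth  62.

Mercury  54; Earth  62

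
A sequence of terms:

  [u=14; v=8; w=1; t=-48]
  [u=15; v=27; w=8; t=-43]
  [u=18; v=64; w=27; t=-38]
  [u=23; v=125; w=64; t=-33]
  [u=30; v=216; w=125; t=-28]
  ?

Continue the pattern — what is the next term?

[u=39; v=343; w=216; t=-23]

U: 14, 15, 18, 23, 30 → 39 (differences are 1, 3, 5, … (increasing by 2 each time)).
For the v, perfect cubes: 2³, 3³, 4³, …: 8, 27, 64, 125, 216 → 343.
W goes 1, 8, 27, 64, 125 → 216 (perfect cubes: 1³, 2³, 3³, …).
T — +5 each step: -48, -43, -38, -33, -28 → -23.
So the next term is [u=39; v=343; w=216; t=-23].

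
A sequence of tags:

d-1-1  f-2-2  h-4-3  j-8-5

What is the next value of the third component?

Letter — letters move forward 2 places in the alphabet: d, f, h, j → l.
Second component: 1, 2, 4, 8 → 16 (×2 each step).
Third component: each term is the sum of the two before it, so 1, 2, 3, 5 → 8.

8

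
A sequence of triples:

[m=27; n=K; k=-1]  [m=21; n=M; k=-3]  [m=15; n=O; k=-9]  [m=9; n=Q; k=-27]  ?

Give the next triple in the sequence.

M: −6 each step; 27, 21, 15, 9 → 3.
N goes K, M, O, Q → S (letters move forward 2 places in the alphabet).
For the k, ×3 each step: -1, -3, -9, -27 → -81.
Putting it together: [m=3; n=S; k=-81].

[m=3; n=S; k=-81]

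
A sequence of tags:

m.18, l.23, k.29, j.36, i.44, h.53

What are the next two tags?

Letter goes m, l, k, j, i, h → g → f (letters move back 1 place in the alphabet).
Second component: differences are 5, 6, 7, … (increasing by 1 each time), so 18, 23, 29, 36, 44, 53 → 63 → 74.
So the next two tags are g.63 and f.74.

g.63, f.74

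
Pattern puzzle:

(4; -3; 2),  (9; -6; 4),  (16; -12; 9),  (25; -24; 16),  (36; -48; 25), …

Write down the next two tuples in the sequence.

For the first part, perfect squares: 2², 3², 4², …: 4, 9, 16, 25, 36 → 49 → 64.
Second part — ×2 each step: -3, -6, -12, -24, -48 → -96 → -192.
Third part: always the previous value of the first part; 2, 4, 9, 16, 25 → 36 → 49.
So the next two tuples are (49; -96; 36) and (64; -192; 49).

(49; -96; 36), (64; -192; 49)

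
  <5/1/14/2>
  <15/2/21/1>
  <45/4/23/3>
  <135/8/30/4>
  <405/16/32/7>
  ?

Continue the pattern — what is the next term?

<1215/32/39/11>

First value: ×3 each step; 5, 15, 45, 135, 405 → 1215.
Second value — ×2 each step: 1, 2, 4, 8, 16 → 32.
Third value: alternating steps +7, +2, +7, +2, …; 14, 21, 23, 30, 32 → 39.
Fourth value — each term is the sum of the two before it: 2, 1, 3, 4, 7 → 11.
So the next term is <1215/32/39/11>.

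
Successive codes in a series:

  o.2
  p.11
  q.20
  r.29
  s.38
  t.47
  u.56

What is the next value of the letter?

v

Letter — letters move forward 1 place in the alphabet: o, p, q, r, s, t, u → v.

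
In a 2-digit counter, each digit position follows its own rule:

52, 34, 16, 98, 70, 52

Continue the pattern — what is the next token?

34

First digit goes 5, 3, 1, 9, 7, 5 → 3 (−2 each step, mod 10).
Second digit: +2 each step, mod 10; 2, 4, 6, 8, 0, 2 → 4.
So the next token is 34.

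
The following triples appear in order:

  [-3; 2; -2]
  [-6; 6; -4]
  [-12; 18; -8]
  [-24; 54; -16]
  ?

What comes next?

[-48; 162; -32]

First coordinate — ×2 each step: -3, -6, -12, -24 → -48.
Second coordinate — ×3 each step: 2, 6, 18, 54 → 162.
Third coordinate goes -2, -4, -8, -16 → -32 (×2 each step).
Putting it together: [-48; 162; -32].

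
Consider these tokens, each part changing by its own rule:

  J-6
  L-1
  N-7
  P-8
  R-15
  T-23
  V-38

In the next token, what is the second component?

Letter — letters move forward 2 places in the alphabet: J, L, N, P, R, T, V → X.
Second component: each term is the sum of the two before it; 6, 1, 7, 8, 15, 23, 38 → 61.

61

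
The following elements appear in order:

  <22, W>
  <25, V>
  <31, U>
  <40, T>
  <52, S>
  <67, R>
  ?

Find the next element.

First coordinate goes 22, 25, 31, 40, 52, 67 → 85 (differences are 3, 6, 9, … (increasing by 3 each time)).
Letter: letters move back 1 place in the alphabet, so W, V, U, T, S, R → Q.
So the next element is <85, Q>.

<85, Q>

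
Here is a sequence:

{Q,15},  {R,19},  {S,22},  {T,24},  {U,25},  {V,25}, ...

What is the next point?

Letter goes Q, R, S, T, U, V → W (letters move forward 1 place in the alphabet).
Second component: differences are 4, 3, 2, … (decreasing by 1 each time); 15, 19, 22, 24, 25, 25 → 24.
Putting it together: {W,24}.

{W,24}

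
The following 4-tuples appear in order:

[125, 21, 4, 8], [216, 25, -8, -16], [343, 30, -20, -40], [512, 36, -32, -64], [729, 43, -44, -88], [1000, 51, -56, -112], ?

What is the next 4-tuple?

[1331, 60, -68, -136]

For the first coordinate, perfect cubes: 5³, 6³, 7³, …: 125, 216, 343, 512, 729, 1000 → 1331.
Second coordinate: 21, 25, 30, 36, 43, 51 → 60 (differences are 4, 5, 6, … (increasing by 1 each time)).
Third coordinate — −12 each step: 4, -8, -20, -32, -44, -56 → -68.
Fourth coordinate — always 2 × the third coordinate: 8, -16, -40, -64, -88, -112 → -136.
Combining the parts gives [1331, 60, -68, -136].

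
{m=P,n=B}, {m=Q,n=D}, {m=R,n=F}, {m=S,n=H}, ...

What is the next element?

{m=T,n=J}

M: letters move forward 1 place in the alphabet, so P, Q, R, S → T.
N goes B, D, F, H → J (letters move forward 2 places in the alphabet).
Combining the parts gives {m=T,n=J}.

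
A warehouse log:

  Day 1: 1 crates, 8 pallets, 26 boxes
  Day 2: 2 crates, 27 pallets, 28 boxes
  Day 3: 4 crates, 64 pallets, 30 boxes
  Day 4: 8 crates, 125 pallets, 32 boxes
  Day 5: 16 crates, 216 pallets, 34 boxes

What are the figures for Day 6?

32 crates, 343 pallets, 36 boxes

Crates: ×2 each step; 1, 2, 4, 8, 16 → 32.
Pallets: 8, 27, 64, 125, 216 → 343 (perfect cubes: 2³, 3³, 4³, …).
Boxes: 26, 28, 30, 32, 34 → 36 (+2 each step).
Combining the parts gives 32 crates, 343 pallets, 36 boxes.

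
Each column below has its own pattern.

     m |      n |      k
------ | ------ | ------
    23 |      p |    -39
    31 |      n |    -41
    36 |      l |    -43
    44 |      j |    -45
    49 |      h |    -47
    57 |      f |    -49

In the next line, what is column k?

Column k: −2 each step; -39, -41, -43, -45, -47, -49 → -51.

-51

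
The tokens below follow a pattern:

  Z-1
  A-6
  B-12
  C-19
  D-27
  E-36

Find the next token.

F-46

Letter goes Z, A, B, C, D, E → F (letters move forward 1 place in the alphabet, wrapping Z→A).
Second component: differences are 5, 6, 7, … (increasing by 1 each time); 1, 6, 12, 19, 27, 36 → 46.
So the next token is F-46.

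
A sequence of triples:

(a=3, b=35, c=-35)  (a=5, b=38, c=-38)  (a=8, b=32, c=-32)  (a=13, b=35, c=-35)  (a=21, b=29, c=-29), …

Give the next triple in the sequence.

For the a, each term is the sum of the two before it: 3, 5, 8, 13, 21 → 34.
For the b, alternating steps +3, −6, +3, −6, …: 35, 38, 32, 35, 29 → 32.
C: -35, -38, -32, -35, -29 → -32 (always the negative of the b).
So the next triple is (a=34, b=32, c=-32).

(a=34, b=32, c=-32)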